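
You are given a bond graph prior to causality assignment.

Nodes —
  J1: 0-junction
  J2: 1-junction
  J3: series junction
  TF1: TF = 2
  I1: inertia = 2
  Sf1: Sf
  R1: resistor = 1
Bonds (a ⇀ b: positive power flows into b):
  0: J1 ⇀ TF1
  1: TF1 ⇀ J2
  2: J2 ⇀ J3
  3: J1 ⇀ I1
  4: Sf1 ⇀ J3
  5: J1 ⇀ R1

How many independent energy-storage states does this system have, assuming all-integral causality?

β4 stroke at Sf1  (Sf1 fixes flow; stroke at Sf1)
β2 stroke at J3  (J3: bond 4 brought flow, rest push out)
β1 stroke at J2  (J2 flow already set via bond 2)
β0 stroke at TF1  (TF1: transformer flips bond 1)
β3 stroke at I1  (I1: I, integral causality)
β5 stroke at J1  (closing 0-jn rule on J1)

1  (I1 all integral)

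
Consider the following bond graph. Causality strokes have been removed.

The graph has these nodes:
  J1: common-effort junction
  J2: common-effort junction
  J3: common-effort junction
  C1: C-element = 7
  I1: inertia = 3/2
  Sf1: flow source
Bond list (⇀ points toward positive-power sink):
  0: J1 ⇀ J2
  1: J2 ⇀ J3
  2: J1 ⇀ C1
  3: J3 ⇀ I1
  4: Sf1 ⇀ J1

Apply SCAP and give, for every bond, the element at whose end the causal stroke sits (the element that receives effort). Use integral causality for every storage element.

β0 →J2
β1 →J3
β2 →J1
β3 →I1
β4 →Sf1

β4 stroke at Sf1  (Sf1 (Sf) sets flow on bond)
β2 stroke at J1  (C1 integral (e out))
β0 stroke at J2  (0-jn J1 has e-setter on 2)
β1 stroke at J3  (0-jn J2 has e-setter on 0)
β3 stroke at I1  (J3 effort already set via bond 1)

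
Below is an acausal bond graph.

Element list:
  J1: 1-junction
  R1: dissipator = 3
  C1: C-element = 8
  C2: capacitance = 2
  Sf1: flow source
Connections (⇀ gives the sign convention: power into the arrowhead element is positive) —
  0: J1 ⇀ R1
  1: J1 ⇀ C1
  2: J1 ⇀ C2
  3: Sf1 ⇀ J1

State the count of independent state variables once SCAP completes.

2  (C1, C2 all integral)

bond 3 |Sf1  (source Sf1 imposes f)
bond 0 |J1  (common-f at J1 fixed by 3)
bond 1 |J1  (common-f at J1 fixed by 3)
bond 2 |J1  (J1 flow already set via bond 3)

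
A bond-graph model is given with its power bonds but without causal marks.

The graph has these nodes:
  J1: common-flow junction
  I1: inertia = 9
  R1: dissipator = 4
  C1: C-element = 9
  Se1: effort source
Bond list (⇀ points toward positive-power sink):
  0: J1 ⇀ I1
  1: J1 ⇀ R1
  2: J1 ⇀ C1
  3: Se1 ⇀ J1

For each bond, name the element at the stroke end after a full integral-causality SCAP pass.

#3 stroke at J1  (source Se1 imposes e)
#0 stroke at I1  (I1 outputs flow p/I1)
#1 stroke at J1  (J1: bond 0 brought flow, rest push out)
#2 stroke at J1  (J1 flow already set via bond 0)

#0 →I1
#1 →J1
#2 →J1
#3 →J1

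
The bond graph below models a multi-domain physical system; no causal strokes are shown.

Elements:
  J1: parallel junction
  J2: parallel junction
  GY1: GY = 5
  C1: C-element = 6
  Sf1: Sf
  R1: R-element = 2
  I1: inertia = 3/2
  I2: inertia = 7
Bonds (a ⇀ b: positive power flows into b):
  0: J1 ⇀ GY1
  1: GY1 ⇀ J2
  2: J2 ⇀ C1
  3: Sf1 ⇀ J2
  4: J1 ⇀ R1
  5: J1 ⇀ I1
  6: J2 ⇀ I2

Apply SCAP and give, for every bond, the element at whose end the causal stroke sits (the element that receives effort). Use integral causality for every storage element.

#3 stroke at Sf1  (Sf1: flow source, stroke at near end)
#2 stroke at J2  (C1: C, integral causality)
#1 stroke at GY1  (0-jn J2 has e-setter on 2)
#6 stroke at I2  (common-e at J2 fixed by 2)
#0 stroke at GY1  (GY GY1: same side as bond 1)
#5 stroke at I1  (I1 outputs flow p/I1)
#4 stroke at J1  (J1: last free bond brings effort in)

bond 0 |GY1
bond 1 |GY1
bond 2 |J2
bond 3 |Sf1
bond 4 |J1
bond 5 |I1
bond 6 |I2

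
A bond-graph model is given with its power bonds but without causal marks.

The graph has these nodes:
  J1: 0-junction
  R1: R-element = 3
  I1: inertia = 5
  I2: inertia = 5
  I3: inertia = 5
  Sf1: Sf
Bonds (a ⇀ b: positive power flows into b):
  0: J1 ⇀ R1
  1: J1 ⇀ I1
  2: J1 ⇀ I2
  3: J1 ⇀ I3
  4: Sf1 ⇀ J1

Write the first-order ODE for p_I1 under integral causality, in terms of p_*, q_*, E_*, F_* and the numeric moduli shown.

dp_I1/dt = 3*F_Sf1 - 3*p_I1/5 - 3*p_I2/5 - 3*p_I3/5

bond 4 →Sf1  (Sf1: flow source, stroke at near end)
bond 1 →I1  (I1 integral (f out))
bond 2 →I2  (prefer integral on I2)
bond 3 →I3  (I3 outputs flow p/I3)
bond 0 →J1  (J1 needs exactly one e-in)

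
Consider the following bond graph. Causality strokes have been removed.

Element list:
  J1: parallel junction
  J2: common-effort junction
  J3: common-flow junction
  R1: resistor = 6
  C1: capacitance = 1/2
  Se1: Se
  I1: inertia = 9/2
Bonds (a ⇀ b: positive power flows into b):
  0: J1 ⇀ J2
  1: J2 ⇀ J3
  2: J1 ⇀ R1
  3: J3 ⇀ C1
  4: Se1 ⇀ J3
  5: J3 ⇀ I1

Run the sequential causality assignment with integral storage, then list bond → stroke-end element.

b4 stroke→J3  (source Se1 imposes e)
b3 stroke→J3  (C1 integral (e out))
b5 stroke→I1  (I1 outputs flow p/I1)
b1 stroke→J3  (J3 flow already set via bond 5)
b0 stroke→J2  (J2 needs exactly one e-in)
b2 stroke→J1  (J1: last free bond brings effort in)

b0 |J2
b1 |J3
b2 |J1
b3 |J3
b4 |J3
b5 |I1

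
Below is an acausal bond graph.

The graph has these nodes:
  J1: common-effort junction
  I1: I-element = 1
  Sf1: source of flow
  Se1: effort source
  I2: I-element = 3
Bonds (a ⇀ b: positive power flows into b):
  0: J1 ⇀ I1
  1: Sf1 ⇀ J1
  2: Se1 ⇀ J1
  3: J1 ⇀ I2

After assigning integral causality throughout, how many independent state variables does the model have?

#1 stroke→Sf1  (Sf1: flow source, stroke at near end)
#2 stroke→J1  (source Se1 imposes e)
#0 stroke→I1  (J1 effort already set via bond 2)
#3 stroke→I2  (0-jn J1 has e-setter on 2)

2  (I1, I2 all integral)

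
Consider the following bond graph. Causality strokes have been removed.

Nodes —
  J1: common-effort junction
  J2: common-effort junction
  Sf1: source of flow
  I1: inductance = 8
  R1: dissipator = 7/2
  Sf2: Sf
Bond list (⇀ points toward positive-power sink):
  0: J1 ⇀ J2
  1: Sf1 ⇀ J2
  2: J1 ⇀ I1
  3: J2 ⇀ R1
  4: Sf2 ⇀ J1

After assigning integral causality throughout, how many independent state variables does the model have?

bond 1 stroke at Sf1  (Sf1 fixes flow; stroke at Sf1)
bond 4 stroke at Sf2  (Sf2 fixes flow; stroke at Sf2)
bond 2 stroke at I1  (prefer integral on I1)
bond 0 stroke at J1  (J1 needs exactly one e-in)
bond 3 stroke at J2  (J2: last free bond brings effort in)

1  (I1 all integral)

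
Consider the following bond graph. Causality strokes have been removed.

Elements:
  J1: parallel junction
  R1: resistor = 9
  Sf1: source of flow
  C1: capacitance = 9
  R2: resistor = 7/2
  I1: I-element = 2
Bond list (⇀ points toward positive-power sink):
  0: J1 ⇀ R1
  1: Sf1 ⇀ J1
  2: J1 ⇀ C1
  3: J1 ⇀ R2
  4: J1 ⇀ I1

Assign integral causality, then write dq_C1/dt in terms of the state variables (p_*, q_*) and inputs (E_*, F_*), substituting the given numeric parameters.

dq_C1/dt = F_Sf1 - p_I1/2 - 25*q_C1/567

#1 stroke→Sf1  (source Sf1 imposes f)
#2 stroke→J1  (C1 outputs effort q/C1)
#0 stroke→R1  (common-e at J1 fixed by 2)
#3 stroke→R2  (common-e at J1 fixed by 2)
#4 stroke→I1  (J1 effort already set via bond 2)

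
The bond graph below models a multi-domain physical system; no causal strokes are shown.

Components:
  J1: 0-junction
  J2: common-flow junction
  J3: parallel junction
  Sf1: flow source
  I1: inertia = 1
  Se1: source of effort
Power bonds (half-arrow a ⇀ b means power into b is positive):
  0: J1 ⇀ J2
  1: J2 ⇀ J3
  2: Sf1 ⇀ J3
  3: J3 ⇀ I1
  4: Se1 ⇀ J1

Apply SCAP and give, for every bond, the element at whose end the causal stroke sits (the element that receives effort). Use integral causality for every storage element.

b0 stroke at J2
b1 stroke at J3
b2 stroke at Sf1
b3 stroke at I1
b4 stroke at J1

β2 stroke→Sf1  (Sf1: flow source, stroke at near end)
β4 stroke→J1  (Se1: effort source, stroke at far end)
β0 stroke→J2  (J1 effort already set via bond 4)
β1 stroke→J3  (J2: last free bond brings flow in)
β3 stroke→I1  (0-jn J3 has e-setter on 1)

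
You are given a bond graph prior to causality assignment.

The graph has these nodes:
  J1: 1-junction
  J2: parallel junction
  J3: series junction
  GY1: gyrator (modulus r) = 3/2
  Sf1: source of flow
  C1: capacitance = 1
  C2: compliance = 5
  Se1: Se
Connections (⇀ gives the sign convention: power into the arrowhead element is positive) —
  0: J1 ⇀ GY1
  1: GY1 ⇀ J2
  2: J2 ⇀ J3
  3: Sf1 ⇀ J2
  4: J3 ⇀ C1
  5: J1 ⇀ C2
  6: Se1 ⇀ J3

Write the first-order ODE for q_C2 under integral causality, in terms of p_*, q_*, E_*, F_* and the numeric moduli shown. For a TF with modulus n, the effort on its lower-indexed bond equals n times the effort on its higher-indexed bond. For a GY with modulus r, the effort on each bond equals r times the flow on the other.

β3 stroke at Sf1  (source Sf1 imposes f)
β6 stroke at J3  (Se1: effort source, stroke at far end)
β4 stroke at J3  (prefer integral on C1)
β2 stroke at J2  (only one flow-in slot at J3)
β1 stroke at GY1  (J2: bond 2 brought effort, rest push out)
β0 stroke at GY1  (GY1: gyrator matches bond 1)
β5 stroke at J1  (J1 flow already set via bond 0)

dq_C2/dt = -2*E_Se1/3 + 2*q_C1/3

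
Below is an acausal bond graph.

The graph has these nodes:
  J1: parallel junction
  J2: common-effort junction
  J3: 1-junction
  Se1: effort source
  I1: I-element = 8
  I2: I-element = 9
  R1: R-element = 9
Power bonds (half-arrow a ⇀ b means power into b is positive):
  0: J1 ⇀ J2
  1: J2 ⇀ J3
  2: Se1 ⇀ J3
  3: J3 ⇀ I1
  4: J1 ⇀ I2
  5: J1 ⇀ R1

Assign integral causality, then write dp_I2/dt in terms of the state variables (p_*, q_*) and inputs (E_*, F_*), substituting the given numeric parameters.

dp_I2/dt = -9*p_I1/8 - p_I2

#2 →J3  (source Se1 imposes e)
#3 →I1  (I1 integral (f out))
#1 →J3  (J3: bond 3 brought flow, rest push out)
#0 →J2  (J2 needs exactly one e-in)
#4 →I2  (I2 outputs flow p/I2)
#5 →J1  (closing 0-jn rule on J1)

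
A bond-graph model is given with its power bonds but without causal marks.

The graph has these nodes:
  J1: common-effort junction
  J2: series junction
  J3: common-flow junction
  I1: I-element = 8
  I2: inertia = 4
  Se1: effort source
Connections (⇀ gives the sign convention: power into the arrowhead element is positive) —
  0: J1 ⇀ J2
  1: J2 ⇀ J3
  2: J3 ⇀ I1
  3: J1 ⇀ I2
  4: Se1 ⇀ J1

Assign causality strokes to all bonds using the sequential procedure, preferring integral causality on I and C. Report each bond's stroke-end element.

β0 |J2
β1 |J3
β2 |I1
β3 |I2
β4 |J1

#4 stroke at J1  (Se1 fixes effort; stroke away)
#0 stroke at J2  (J1: bond 4 brought effort, rest push out)
#3 stroke at I2  (J1 effort already set via bond 4)
#1 stroke at J3  (J2: last free bond brings flow in)
#2 stroke at I1  (only one flow-in slot at J3)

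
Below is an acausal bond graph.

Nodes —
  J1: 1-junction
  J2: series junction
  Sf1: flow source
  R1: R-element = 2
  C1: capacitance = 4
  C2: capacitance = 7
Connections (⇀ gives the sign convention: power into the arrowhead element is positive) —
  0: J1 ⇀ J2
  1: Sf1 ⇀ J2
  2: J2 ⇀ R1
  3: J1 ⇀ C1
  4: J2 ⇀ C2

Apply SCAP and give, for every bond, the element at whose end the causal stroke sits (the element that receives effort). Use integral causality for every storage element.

bond 1 →Sf1  (Sf1 (Sf) sets flow on bond)
bond 0 →J2  (common-f at J2 fixed by 1)
bond 2 →J2  (common-f at J2 fixed by 1)
bond 4 →J2  (common-f at J2 fixed by 1)
bond 3 →J1  (1-jn J1 has f-setter on 0)

b0 stroke→J2
b1 stroke→Sf1
b2 stroke→J2
b3 stroke→J1
b4 stroke→J2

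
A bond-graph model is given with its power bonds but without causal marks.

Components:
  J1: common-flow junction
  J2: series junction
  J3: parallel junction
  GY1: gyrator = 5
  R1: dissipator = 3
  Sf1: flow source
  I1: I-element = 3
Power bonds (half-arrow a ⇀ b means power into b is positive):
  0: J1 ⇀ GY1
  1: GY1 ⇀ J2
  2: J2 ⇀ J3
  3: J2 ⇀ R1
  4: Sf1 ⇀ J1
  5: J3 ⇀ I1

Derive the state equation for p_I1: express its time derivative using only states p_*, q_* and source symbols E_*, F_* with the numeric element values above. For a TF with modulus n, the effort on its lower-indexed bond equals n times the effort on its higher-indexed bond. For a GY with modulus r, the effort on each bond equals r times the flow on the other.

dp_I1/dt = 5*F_Sf1 - p_I1

β4 stroke→Sf1  (Sf1 (Sf) sets flow on bond)
β0 stroke→J1  (1-jn J1 has f-setter on 4)
β1 stroke→J2  (through GY1, causality inverts; strokes same side of GY1)
β5 stroke→I1  (I1: I, integral causality)
β2 stroke→J3  (only one effort-in slot at J3)
β3 stroke→J2  (J2 flow already set via bond 2)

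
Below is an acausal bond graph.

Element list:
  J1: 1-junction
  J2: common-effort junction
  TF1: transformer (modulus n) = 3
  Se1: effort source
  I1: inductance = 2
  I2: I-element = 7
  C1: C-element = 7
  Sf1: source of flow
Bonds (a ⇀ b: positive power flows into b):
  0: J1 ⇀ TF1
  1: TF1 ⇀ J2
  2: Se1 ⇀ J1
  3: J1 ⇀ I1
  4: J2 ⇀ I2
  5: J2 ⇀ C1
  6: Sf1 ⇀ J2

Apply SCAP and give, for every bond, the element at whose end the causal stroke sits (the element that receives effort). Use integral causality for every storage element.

β0 stroke→J1
β1 stroke→TF1
β2 stroke→J1
β3 stroke→I1
β4 stroke→I2
β5 stroke→J2
β6 stroke→Sf1

β2 stroke at J1  (Se1 fixes effort; stroke away)
β6 stroke at Sf1  (source Sf1 imposes f)
β3 stroke at I1  (I1 integral (f out))
β0 stroke at J1  (1-jn J1 has f-setter on 3)
β1 stroke at TF1  (through TF1, causality passes straight; one stroke at TF1)
β4 stroke at I2  (I2 outputs flow p/I2)
β5 stroke at J2  (only one effort-in slot at J2)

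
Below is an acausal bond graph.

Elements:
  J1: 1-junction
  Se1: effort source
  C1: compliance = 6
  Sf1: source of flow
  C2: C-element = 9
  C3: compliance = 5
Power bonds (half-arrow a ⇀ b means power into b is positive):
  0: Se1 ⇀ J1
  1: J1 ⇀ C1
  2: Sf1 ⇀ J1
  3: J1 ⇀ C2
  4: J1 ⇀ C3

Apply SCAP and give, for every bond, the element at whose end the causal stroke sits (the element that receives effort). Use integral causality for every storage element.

b0 |J1  (source Se1 imposes e)
b2 |Sf1  (Sf1 (Sf) sets flow on bond)
b1 |J1  (J1: bond 2 brought flow, rest push out)
b3 |J1  (J1 flow already set via bond 2)
b4 |J1  (common-f at J1 fixed by 2)

b0 →J1
b1 →J1
b2 →Sf1
b3 →J1
b4 →J1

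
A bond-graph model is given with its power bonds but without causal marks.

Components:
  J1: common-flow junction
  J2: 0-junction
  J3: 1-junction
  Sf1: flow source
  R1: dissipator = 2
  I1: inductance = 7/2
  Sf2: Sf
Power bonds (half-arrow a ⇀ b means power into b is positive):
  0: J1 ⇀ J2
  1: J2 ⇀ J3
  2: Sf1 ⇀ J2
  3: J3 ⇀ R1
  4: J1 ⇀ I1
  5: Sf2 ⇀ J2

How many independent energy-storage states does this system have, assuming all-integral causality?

bond 2 stroke at Sf1  (Sf1: flow source, stroke at near end)
bond 5 stroke at Sf2  (Sf2 fixes flow; stroke at Sf2)
bond 4 stroke at I1  (I1 integral (f out))
bond 0 stroke at J1  (common-f at J1 fixed by 4)
bond 1 stroke at J2  (only one effort-in slot at J2)
bond 3 stroke at J3  (J3: bond 1 brought flow, rest push out)

1  (I1 all integral)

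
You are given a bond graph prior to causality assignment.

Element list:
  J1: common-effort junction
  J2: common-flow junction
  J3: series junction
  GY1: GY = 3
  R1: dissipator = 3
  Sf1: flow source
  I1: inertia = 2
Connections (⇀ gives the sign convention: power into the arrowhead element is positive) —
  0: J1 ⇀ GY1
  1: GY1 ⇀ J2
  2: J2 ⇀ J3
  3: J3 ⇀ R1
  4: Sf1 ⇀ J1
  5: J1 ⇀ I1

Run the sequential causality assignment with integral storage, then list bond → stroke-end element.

β0 |J1
β1 |J2
β2 |J3
β3 |R1
β4 |Sf1
β5 |I1

bond 4 |Sf1  (Sf1 fixes flow; stroke at Sf1)
bond 5 |I1  (I1 outputs flow p/I1)
bond 0 |J1  (only one effort-in slot at J1)
bond 1 |J2  (GY GY1: same side as bond 0)
bond 2 |J3  (only one flow-in slot at J2)
bond 3 |R1  (J3: last free bond brings flow in)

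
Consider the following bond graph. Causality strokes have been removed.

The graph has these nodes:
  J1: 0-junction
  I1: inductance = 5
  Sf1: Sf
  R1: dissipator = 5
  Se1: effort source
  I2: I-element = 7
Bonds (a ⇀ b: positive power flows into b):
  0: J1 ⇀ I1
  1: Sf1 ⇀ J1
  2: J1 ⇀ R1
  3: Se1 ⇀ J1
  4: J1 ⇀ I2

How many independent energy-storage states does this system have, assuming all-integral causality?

2  (I1, I2 all integral)

b1 stroke at Sf1  (source Sf1 imposes f)
b3 stroke at J1  (Se1: effort source, stroke at far end)
b0 stroke at I1  (common-e at J1 fixed by 3)
b2 stroke at R1  (common-e at J1 fixed by 3)
b4 stroke at I2  (0-jn J1 has e-setter on 3)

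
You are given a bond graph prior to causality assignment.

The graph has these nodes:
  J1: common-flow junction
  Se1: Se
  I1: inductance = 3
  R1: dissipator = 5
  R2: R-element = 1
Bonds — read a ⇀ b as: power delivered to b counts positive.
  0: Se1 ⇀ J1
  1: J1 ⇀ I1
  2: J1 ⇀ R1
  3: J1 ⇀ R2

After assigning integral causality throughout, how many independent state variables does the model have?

1  (I1 all integral)

β0 stroke→J1  (source Se1 imposes e)
β1 stroke→I1  (I1 integral (f out))
β2 stroke→J1  (common-f at J1 fixed by 1)
β3 stroke→J1  (J1 flow already set via bond 1)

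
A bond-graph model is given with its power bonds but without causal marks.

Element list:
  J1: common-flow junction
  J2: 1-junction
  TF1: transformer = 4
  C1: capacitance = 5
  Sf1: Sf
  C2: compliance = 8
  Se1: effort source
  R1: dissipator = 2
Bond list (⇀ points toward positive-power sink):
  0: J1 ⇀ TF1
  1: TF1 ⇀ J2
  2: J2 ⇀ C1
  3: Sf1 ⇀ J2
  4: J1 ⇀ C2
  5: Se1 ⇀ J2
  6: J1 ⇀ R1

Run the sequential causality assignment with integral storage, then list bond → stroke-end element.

bond 0 |TF1
bond 1 |J2
bond 2 |J2
bond 3 |Sf1
bond 4 |J1
bond 5 |J2
bond 6 |J1

b3 |Sf1  (source Sf1 imposes f)
b5 |J2  (source Se1 imposes e)
b1 |J2  (common-f at J2 fixed by 3)
b2 |J2  (J2 flow already set via bond 3)
b0 |TF1  (TF TF1: opposite of bond 1)
b4 |J1  (common-f at J1 fixed by 0)
b6 |J1  (common-f at J1 fixed by 0)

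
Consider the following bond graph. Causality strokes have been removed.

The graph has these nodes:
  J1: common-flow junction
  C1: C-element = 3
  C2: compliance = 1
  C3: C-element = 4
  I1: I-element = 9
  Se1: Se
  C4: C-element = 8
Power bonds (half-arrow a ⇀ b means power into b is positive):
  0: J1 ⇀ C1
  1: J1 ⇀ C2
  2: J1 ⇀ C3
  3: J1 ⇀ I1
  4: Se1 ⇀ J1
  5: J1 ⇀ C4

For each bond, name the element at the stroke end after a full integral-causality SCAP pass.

#4 stroke at J1  (source Se1 imposes e)
#0 stroke at J1  (C1 outputs effort q/C1)
#1 stroke at J1  (C2 outputs effort q/C2)
#2 stroke at J1  (prefer integral on C3)
#3 stroke at I1  (prefer integral on I1)
#5 stroke at J1  (J1 flow already set via bond 3)

bond 0 →J1
bond 1 →J1
bond 2 →J1
bond 3 →I1
bond 4 →J1
bond 5 →J1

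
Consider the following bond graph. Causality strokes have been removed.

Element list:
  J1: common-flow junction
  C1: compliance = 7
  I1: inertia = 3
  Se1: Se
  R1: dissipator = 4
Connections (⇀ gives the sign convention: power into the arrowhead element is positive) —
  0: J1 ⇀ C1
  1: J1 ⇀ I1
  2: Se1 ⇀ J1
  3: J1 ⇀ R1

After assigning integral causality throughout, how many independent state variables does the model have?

β2 →J1  (Se1: effort source, stroke at far end)
β0 →J1  (C1 outputs effort q/C1)
β1 →I1  (I1 integral (f out))
β3 →J1  (J1 flow already set via bond 1)

2  (C1, I1 all integral)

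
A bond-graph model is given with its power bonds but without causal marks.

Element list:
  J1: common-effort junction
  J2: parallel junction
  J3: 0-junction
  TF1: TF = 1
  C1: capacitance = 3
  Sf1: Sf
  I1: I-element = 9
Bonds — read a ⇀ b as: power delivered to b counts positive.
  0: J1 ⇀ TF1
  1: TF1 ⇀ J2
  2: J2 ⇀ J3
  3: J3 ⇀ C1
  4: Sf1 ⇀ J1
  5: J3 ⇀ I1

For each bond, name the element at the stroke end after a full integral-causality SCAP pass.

b4 →Sf1  (Sf1: flow source, stroke at near end)
b0 →J1  (closing 0-jn rule on J1)
b1 →TF1  (TF1: transformer flips bond 0)
b2 →J2  (only one effort-in slot at J2)
b3 →J3  (C1: C, integral causality)
b5 →I1  (0-jn J3 has e-setter on 3)

β0 |J1
β1 |TF1
β2 |J2
β3 |J3
β4 |Sf1
β5 |I1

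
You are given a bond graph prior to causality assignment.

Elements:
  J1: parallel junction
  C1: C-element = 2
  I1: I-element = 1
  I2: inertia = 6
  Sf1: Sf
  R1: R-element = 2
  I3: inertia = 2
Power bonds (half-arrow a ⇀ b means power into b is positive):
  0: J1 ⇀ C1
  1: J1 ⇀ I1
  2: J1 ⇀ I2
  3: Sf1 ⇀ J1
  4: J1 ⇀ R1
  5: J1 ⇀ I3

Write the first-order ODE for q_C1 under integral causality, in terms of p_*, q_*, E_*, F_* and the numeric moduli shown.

dq_C1/dt = F_Sf1 - p_I1 - p_I2/6 - p_I3/2 - q_C1/4

#3 |Sf1  (Sf1: flow source, stroke at near end)
#0 |J1  (prefer integral on C1)
#1 |I1  (J1: bond 0 brought effort, rest push out)
#2 |I2  (common-e at J1 fixed by 0)
#4 |R1  (0-jn J1 has e-setter on 0)
#5 |I3  (0-jn J1 has e-setter on 0)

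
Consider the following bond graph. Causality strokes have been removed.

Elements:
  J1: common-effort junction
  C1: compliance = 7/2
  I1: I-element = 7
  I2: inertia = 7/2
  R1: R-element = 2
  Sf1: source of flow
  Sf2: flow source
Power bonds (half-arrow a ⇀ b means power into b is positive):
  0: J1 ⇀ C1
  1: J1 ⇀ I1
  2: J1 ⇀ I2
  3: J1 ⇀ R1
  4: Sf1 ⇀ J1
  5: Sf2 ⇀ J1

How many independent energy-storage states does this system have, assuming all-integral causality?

β4 stroke at Sf1  (Sf1: flow source, stroke at near end)
β5 stroke at Sf2  (Sf2 fixes flow; stroke at Sf2)
β0 stroke at J1  (C1 integral (e out))
β1 stroke at I1  (0-jn J1 has e-setter on 0)
β2 stroke at I2  (J1: bond 0 brought effort, rest push out)
β3 stroke at R1  (J1: bond 0 brought effort, rest push out)

3  (C1, I1, I2 all integral)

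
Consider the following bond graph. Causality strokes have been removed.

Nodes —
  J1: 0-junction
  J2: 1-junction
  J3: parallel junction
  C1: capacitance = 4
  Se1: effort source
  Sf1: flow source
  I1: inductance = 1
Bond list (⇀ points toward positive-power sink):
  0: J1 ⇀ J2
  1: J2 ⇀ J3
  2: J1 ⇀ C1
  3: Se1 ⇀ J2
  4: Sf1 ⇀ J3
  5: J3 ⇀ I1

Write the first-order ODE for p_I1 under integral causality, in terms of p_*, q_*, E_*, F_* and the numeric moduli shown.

dp_I1/dt = E_Se1 + q_C1/4

b3 |J2  (source Se1 imposes e)
b4 |Sf1  (source Sf1 imposes f)
b2 |J1  (prefer integral on C1)
b0 |J2  (0-jn J1 has e-setter on 2)
b1 |J3  (closing 1-jn rule on J2)
b5 |I1  (common-e at J3 fixed by 1)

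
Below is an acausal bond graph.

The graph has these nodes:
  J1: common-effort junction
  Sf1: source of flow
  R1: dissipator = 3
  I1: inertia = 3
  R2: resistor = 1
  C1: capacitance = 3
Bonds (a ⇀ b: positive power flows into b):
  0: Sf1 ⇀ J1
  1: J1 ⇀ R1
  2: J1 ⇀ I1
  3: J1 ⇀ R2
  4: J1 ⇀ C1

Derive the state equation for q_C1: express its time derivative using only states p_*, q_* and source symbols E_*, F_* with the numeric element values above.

bond 0 →Sf1  (Sf1 (Sf) sets flow on bond)
bond 2 →I1  (I1: I, integral causality)
bond 4 →J1  (C1: C, integral causality)
bond 1 →R1  (0-jn J1 has e-setter on 4)
bond 3 →R2  (common-e at J1 fixed by 4)

dq_C1/dt = F_Sf1 - p_I1/3 - 4*q_C1/9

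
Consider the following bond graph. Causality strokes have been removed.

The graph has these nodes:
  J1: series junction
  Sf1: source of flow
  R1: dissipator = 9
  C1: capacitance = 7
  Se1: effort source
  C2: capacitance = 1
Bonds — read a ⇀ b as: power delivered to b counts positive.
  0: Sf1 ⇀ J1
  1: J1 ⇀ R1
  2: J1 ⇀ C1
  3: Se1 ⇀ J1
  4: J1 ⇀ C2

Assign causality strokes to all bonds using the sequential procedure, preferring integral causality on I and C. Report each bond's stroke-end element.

b0 stroke at Sf1
b1 stroke at J1
b2 stroke at J1
b3 stroke at J1
b4 stroke at J1

bond 0 stroke at Sf1  (Sf1: flow source, stroke at near end)
bond 3 stroke at J1  (Se1: effort source, stroke at far end)
bond 1 stroke at J1  (J1: bond 0 brought flow, rest push out)
bond 2 stroke at J1  (common-f at J1 fixed by 0)
bond 4 stroke at J1  (common-f at J1 fixed by 0)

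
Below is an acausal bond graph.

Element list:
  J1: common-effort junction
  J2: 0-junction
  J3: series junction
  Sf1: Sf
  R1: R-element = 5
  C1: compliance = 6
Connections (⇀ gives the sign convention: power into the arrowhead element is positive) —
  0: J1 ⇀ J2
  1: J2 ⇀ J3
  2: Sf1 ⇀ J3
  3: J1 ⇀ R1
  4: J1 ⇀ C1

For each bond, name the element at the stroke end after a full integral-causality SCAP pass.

β2 |Sf1  (Sf1 fixes flow; stroke at Sf1)
β1 |J3  (common-f at J3 fixed by 2)
β0 |J2  (closing 0-jn rule on J2)
β4 |J1  (C1 outputs effort q/C1)
β3 |R1  (0-jn J1 has e-setter on 4)

#0 stroke→J2
#1 stroke→J3
#2 stroke→Sf1
#3 stroke→R1
#4 stroke→J1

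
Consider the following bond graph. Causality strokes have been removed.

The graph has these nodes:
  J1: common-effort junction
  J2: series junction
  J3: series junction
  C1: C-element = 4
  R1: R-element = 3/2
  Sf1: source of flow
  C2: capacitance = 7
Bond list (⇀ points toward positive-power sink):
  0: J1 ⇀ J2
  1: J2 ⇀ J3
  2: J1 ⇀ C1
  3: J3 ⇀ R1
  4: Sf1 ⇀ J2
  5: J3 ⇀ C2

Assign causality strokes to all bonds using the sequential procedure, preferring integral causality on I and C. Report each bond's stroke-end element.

β4 →Sf1  (Sf1: flow source, stroke at near end)
β0 →J2  (J2: bond 4 brought flow, rest push out)
β1 →J2  (1-jn J2 has f-setter on 4)
β3 →J3  (J3 flow already set via bond 1)
β5 →J3  (J3: bond 1 brought flow, rest push out)
β2 →J1  (only one effort-in slot at J1)

bond 0 stroke→J2
bond 1 stroke→J2
bond 2 stroke→J1
bond 3 stroke→J3
bond 4 stroke→Sf1
bond 5 stroke→J3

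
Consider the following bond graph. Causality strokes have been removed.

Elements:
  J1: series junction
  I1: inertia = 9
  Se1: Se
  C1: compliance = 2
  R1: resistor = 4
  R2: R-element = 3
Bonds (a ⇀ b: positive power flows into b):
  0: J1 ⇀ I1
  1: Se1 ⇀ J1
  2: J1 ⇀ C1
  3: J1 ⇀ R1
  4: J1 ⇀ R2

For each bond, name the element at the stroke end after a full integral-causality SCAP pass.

b0 stroke at I1
b1 stroke at J1
b2 stroke at J1
b3 stroke at J1
b4 stroke at J1

β1 |J1  (Se1: effort source, stroke at far end)
β0 |I1  (I1: I, integral causality)
β2 |J1  (J1 flow already set via bond 0)
β3 |J1  (J1: bond 0 brought flow, rest push out)
β4 |J1  (1-jn J1 has f-setter on 0)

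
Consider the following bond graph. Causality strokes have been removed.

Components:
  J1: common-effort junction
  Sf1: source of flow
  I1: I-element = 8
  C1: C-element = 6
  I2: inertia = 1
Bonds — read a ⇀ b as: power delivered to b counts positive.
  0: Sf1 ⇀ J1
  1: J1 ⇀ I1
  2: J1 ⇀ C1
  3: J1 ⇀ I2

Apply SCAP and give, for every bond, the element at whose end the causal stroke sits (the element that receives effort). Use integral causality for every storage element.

#0 |Sf1
#1 |I1
#2 |J1
#3 |I2

b0 |Sf1  (source Sf1 imposes f)
b1 |I1  (I1 outputs flow p/I1)
b2 |J1  (C1: C, integral causality)
b3 |I2  (common-e at J1 fixed by 2)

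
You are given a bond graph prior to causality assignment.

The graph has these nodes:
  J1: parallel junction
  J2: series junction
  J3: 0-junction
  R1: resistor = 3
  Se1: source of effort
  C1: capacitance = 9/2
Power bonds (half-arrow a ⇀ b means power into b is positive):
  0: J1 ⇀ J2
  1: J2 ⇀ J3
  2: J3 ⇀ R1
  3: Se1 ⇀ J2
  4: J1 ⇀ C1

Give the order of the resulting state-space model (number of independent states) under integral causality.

1  (C1 all integral)

bond 3 stroke at J2  (Se1 fixes effort; stroke away)
bond 4 stroke at J1  (C1: C, integral causality)
bond 0 stroke at J2  (J1 effort already set via bond 4)
bond 1 stroke at J3  (J2 needs exactly one f-in)
bond 2 stroke at R1  (J3 effort already set via bond 1)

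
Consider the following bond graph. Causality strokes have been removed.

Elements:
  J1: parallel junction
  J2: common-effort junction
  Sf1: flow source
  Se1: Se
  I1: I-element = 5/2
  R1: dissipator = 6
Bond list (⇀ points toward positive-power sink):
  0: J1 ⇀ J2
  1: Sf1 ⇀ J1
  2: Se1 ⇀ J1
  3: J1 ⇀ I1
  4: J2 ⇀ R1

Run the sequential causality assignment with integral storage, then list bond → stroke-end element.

bond 0 stroke at J2
bond 1 stroke at Sf1
bond 2 stroke at J1
bond 3 stroke at I1
bond 4 stroke at R1

β1 →Sf1  (source Sf1 imposes f)
β2 →J1  (Se1: effort source, stroke at far end)
β0 →J2  (0-jn J1 has e-setter on 2)
β3 →I1  (0-jn J1 has e-setter on 2)
β4 →R1  (J2 effort already set via bond 0)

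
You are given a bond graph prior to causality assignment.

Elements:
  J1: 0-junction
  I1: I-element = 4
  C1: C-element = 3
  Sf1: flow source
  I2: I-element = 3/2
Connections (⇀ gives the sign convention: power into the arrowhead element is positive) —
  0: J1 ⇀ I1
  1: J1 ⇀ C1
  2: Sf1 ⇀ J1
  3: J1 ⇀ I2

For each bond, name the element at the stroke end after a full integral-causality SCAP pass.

β0 stroke at I1
β1 stroke at J1
β2 stroke at Sf1
β3 stroke at I2

bond 2 stroke at Sf1  (source Sf1 imposes f)
bond 0 stroke at I1  (I1 outputs flow p/I1)
bond 1 stroke at J1  (C1 outputs effort q/C1)
bond 3 stroke at I2  (J1: bond 1 brought effort, rest push out)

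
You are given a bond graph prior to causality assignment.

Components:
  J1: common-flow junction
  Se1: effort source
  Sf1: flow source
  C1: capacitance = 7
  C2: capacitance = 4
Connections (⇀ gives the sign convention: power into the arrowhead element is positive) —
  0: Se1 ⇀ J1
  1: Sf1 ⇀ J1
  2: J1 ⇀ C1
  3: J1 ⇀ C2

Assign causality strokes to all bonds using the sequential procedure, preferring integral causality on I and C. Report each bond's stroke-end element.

b0 →J1
b1 →Sf1
b2 →J1
b3 →J1

bond 0 |J1  (source Se1 imposes e)
bond 1 |Sf1  (source Sf1 imposes f)
bond 2 |J1  (J1 flow already set via bond 1)
bond 3 |J1  (J1 flow already set via bond 1)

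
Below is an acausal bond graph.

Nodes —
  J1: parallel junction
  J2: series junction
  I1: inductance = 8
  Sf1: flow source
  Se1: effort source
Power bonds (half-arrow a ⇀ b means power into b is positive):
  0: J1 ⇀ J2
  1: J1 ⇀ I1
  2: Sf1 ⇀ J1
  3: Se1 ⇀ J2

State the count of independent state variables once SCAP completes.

#2 |Sf1  (source Sf1 imposes f)
#3 |J2  (Se1: effort source, stroke at far end)
#0 |J1  (closing 1-jn rule on J2)
#1 |I1  (0-jn J1 has e-setter on 0)

1  (I1 all integral)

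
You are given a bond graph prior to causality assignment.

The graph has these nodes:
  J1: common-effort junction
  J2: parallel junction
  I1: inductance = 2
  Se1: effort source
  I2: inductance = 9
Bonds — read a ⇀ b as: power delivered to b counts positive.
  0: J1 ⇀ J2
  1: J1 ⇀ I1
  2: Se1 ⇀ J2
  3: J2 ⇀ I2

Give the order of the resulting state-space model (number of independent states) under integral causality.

bond 2 →J2  (Se1: effort source, stroke at far end)
bond 0 →J1  (common-e at J2 fixed by 2)
bond 3 →I2  (common-e at J2 fixed by 2)
bond 1 →I1  (J1: bond 0 brought effort, rest push out)

2  (I1, I2 all integral)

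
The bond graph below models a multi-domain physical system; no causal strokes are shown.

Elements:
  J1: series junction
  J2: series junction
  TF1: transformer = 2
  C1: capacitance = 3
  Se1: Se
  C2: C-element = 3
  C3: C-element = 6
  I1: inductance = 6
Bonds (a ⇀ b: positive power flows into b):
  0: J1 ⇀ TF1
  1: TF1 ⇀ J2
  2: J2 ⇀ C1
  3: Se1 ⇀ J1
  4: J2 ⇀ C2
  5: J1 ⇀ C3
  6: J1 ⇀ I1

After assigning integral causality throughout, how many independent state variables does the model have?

β3 stroke→J1  (Se1 fixes effort; stroke away)
β2 stroke→J2  (prefer integral on C1)
β4 stroke→J2  (C2 outputs effort q/C2)
β1 stroke→TF1  (J2: last free bond brings flow in)
β0 stroke→J1  (TF TF1: opposite of bond 1)
β5 stroke→J1  (prefer integral on C3)
β6 stroke→I1  (closing 1-jn rule on J1)

4  (C1, C2, C3, I1 all integral)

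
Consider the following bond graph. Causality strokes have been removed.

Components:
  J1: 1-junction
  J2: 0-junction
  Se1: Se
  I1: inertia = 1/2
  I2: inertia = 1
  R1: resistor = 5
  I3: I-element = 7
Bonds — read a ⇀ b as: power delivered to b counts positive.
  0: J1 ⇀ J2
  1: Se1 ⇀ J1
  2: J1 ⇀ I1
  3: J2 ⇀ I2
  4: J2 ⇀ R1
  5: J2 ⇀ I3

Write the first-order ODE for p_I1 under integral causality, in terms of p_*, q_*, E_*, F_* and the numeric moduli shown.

dp_I1/dt = E_Se1 - 10*p_I1 + 5*p_I2 + 5*p_I3/7

b1 |J1  (source Se1 imposes e)
b2 |I1  (I1: I, integral causality)
b0 |J1  (common-f at J1 fixed by 2)
b3 |I2  (prefer integral on I2)
b5 |I3  (I3 outputs flow p/I3)
b4 |J2  (J2 needs exactly one e-in)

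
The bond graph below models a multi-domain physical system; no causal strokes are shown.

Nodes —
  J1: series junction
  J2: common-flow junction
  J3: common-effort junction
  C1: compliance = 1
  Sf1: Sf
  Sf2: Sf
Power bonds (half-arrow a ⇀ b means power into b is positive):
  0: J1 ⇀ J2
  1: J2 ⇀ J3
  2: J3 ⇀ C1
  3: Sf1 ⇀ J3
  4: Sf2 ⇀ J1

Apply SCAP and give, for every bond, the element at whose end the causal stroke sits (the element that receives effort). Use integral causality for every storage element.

β3 stroke→Sf1  (Sf1: flow source, stroke at near end)
β4 stroke→Sf2  (Sf2 (Sf) sets flow on bond)
β0 stroke→J1  (J1 flow already set via bond 4)
β1 stroke→J2  (1-jn J2 has f-setter on 0)
β2 stroke→J3  (J3 needs exactly one e-in)

b0 stroke→J1
b1 stroke→J2
b2 stroke→J3
b3 stroke→Sf1
b4 stroke→Sf2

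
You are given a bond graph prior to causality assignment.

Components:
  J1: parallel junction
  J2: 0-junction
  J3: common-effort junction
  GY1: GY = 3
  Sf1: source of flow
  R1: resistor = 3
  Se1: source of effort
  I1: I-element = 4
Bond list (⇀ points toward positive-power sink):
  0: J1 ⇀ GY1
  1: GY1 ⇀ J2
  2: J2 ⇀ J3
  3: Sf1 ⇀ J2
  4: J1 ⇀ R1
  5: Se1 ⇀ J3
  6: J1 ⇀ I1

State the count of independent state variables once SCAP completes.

1  (I1 all integral)

β3 |Sf1  (Sf1: flow source, stroke at near end)
β5 |J3  (Se1: effort source, stroke at far end)
β2 |J2  (J3 effort already set via bond 5)
β1 |GY1  (J2: bond 2 brought effort, rest push out)
β0 |GY1  (GY1 both-in/both-out from 1)
β6 |I1  (I1 outputs flow p/I1)
β4 |J1  (J1 needs exactly one e-in)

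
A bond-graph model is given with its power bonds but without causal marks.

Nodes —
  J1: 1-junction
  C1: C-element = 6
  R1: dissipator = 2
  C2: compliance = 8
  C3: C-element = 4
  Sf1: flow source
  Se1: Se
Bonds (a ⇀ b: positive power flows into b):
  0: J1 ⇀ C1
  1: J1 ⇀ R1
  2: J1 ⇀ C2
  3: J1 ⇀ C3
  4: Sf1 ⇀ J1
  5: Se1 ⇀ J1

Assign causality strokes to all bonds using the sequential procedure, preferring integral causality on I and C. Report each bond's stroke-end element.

bond 0 stroke at J1
bond 1 stroke at J1
bond 2 stroke at J1
bond 3 stroke at J1
bond 4 stroke at Sf1
bond 5 stroke at J1

β4 |Sf1  (Sf1: flow source, stroke at near end)
β5 |J1  (source Se1 imposes e)
β0 |J1  (1-jn J1 has f-setter on 4)
β1 |J1  (J1 flow already set via bond 4)
β2 |J1  (1-jn J1 has f-setter on 4)
β3 |J1  (1-jn J1 has f-setter on 4)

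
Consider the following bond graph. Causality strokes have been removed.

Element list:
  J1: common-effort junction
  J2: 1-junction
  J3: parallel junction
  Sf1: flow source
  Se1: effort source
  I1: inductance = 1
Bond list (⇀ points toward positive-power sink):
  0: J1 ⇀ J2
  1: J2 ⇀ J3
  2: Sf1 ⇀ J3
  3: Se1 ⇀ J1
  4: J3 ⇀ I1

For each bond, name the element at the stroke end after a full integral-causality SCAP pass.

bond 0 stroke at J2
bond 1 stroke at J3
bond 2 stroke at Sf1
bond 3 stroke at J1
bond 4 stroke at I1

b2 |Sf1  (Sf1 (Sf) sets flow on bond)
b3 |J1  (Se1: effort source, stroke at far end)
b0 |J2  (common-e at J1 fixed by 3)
b1 |J3  (only one flow-in slot at J2)
b4 |I1  (0-jn J3 has e-setter on 1)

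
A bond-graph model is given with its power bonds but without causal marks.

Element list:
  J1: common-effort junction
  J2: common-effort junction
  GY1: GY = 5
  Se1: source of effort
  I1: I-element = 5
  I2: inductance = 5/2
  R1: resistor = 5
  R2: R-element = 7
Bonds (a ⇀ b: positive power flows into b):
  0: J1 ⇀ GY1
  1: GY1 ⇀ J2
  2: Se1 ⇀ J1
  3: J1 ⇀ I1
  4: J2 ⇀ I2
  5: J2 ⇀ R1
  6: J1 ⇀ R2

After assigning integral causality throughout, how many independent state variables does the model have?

bond 2 stroke→J1  (Se1: effort source, stroke at far end)
bond 0 stroke→GY1  (0-jn J1 has e-setter on 2)
bond 3 stroke→I1  (J1: bond 2 brought effort, rest push out)
bond 6 stroke→R2  (common-e at J1 fixed by 2)
bond 1 stroke→GY1  (GY GY1: same side as bond 0)
bond 4 stroke→I2  (I2 outputs flow p/I2)
bond 5 stroke→J2  (J2: last free bond brings effort in)

2  (I1, I2 all integral)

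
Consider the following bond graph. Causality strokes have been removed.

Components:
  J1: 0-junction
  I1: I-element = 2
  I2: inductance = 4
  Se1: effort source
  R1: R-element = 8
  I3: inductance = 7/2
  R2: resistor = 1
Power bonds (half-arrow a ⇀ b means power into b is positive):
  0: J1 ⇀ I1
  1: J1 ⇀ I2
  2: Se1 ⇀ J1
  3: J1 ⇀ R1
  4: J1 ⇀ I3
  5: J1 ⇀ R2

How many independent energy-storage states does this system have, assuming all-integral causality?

3  (I1, I2, I3 all integral)

#2 stroke at J1  (Se1: effort source, stroke at far end)
#0 stroke at I1  (J1: bond 2 brought effort, rest push out)
#1 stroke at I2  (common-e at J1 fixed by 2)
#3 stroke at R1  (J1 effort already set via bond 2)
#4 stroke at I3  (0-jn J1 has e-setter on 2)
#5 stroke at R2  (J1: bond 2 brought effort, rest push out)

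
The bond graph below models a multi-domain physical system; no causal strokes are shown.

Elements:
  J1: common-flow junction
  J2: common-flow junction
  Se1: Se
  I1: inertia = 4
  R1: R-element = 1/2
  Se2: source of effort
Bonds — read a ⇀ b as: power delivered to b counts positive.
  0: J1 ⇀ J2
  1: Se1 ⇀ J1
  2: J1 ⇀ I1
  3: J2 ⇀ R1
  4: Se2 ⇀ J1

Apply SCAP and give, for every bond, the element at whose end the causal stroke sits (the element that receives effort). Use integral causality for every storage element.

bond 1 →J1  (Se1 (Se) sets effort on bond)
bond 4 →J1  (Se2 (Se) sets effort on bond)
bond 2 →I1  (I1 outputs flow p/I1)
bond 0 →J1  (J1 flow already set via bond 2)
bond 3 →J2  (1-jn J2 has f-setter on 0)

bond 0 stroke→J1
bond 1 stroke→J1
bond 2 stroke→I1
bond 3 stroke→J2
bond 4 stroke→J1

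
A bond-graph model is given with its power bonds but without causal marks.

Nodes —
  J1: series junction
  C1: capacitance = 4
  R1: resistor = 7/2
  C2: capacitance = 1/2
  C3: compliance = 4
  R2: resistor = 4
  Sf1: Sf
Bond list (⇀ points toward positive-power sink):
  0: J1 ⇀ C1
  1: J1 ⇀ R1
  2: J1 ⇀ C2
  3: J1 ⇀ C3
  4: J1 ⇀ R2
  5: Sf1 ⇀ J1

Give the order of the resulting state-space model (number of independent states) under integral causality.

3  (C1, C2, C3 all integral)

#5 stroke at Sf1  (Sf1: flow source, stroke at near end)
#0 stroke at J1  (common-f at J1 fixed by 5)
#1 stroke at J1  (J1: bond 5 brought flow, rest push out)
#2 stroke at J1  (1-jn J1 has f-setter on 5)
#3 stroke at J1  (common-f at J1 fixed by 5)
#4 stroke at J1  (common-f at J1 fixed by 5)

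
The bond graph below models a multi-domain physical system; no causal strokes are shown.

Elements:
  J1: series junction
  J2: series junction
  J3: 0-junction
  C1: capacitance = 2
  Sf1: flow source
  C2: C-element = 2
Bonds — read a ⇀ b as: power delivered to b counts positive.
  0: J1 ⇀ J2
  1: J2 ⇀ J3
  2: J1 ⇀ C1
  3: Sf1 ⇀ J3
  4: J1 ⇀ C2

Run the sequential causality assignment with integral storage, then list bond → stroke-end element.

#3 stroke→Sf1  (Sf1: flow source, stroke at near end)
#1 stroke→J3  (J3 needs exactly one e-in)
#0 stroke→J2  (J2: bond 1 brought flow, rest push out)
#2 stroke→J1  (1-jn J1 has f-setter on 0)
#4 stroke→J1  (common-f at J1 fixed by 0)

β0 stroke at J2
β1 stroke at J3
β2 stroke at J1
β3 stroke at Sf1
β4 stroke at J1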